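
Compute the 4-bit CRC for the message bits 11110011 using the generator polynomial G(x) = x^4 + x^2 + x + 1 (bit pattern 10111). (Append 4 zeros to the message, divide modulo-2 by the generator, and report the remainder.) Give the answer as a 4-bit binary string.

Append 4 zeros: 111100110000. Divide by 10111 (XOR where the leading bit is 1):
  pos 0: 11110 XOR 10111 = 01001
  pos 1: 10010 XOR 10111 = 00101
  pos 3: 10111 XOR 10111 = 00000
Remainder (last 4 bits) = 0000. This is the CRC / FCS.

0000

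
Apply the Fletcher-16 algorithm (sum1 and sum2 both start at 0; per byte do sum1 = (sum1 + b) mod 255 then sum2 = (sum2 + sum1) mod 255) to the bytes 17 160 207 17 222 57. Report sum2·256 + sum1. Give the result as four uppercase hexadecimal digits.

Running sums (mod 255):
  after byte 0 (17): sum1=17, sum2=17
  after byte 1 (160): sum1=177, sum2=194
  after byte 2 (207): sum1=129, sum2=68
  after byte 3 (17): sum1=146, sum2=214
  after byte 4 (222): sum1=113, sum2=72
  after byte 5 (57): sum1=170, sum2=242
Checksum = sum2·256 + sum1 = 242·256 + 170 = 62122 = 0xF2AA.

F2AA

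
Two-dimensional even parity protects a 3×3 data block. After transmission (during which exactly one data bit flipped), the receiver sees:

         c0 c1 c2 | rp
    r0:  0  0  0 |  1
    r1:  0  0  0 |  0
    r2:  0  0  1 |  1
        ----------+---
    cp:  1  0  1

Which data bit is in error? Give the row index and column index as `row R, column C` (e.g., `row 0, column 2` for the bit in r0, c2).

row 0, column 0

Recompute each row's even parity and compare to rp:
  r0: data parity 0, sent rp 1 → mismatch
  r1: data parity 0, sent rp 0 → ok
  r2: data parity 1, sent rp 1 → ok
Recompute each column's even parity and compare to cp:
  c0: data parity 0, sent cp 1 → mismatch
  c1: data parity 0, sent cp 0 → ok
  c2: data parity 1, sent cp 1 → ok
Exactly one row (r0) and one column (c0) fail → the flipped bit is at their intersection.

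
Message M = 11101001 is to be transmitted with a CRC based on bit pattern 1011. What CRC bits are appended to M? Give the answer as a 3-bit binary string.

011

Append 3 zeros: 11101001000. Divide by 1011 (XOR where the leading bit is 1):
  pos 0: 1110 XOR 1011 = 0101
  pos 1: 1011 XOR 1011 = 0000
  pos 7: 1000 XOR 1011 = 0011
Remainder (last 3 bits) = 011. This is the CRC / FCS.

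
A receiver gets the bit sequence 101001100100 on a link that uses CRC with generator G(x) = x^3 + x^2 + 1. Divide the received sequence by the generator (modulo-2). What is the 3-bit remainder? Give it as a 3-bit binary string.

010

Modulo-2 division of 101001100100 by 1101:
  pos 0: 1010 XOR 1101 = 0111
  pos 1: 1110 XOR 1101 = 0011
  pos 3: 1111 XOR 1101 = 0010
  pos 5: 1000 XOR 1101 = 0101
  pos 6: 1011 XOR 1101 = 0110
  pos 7: 1100 XOR 1101 = 0001
Remainder = 010 (nonzero — an error is detected).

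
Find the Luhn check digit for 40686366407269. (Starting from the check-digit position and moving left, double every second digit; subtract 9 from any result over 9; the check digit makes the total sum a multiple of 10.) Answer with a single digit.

Partial digits right→left: 9 6 2 7 0 4 6 6 3 6 8 6 0 4
Double every second digit counting from the check-digit position (so the 1st, 3rd, 5th, ... of the partial from the right).
  doubled (with −9 where >9): 9 4 0 3 6 7 0 → sum 29
  kept as-is: 6 7 4 6 6 6 4 → sum 39
Total = 29 + 39 = 68.
Check digit = (10 − (68 mod 10)) mod 10 = 2.

2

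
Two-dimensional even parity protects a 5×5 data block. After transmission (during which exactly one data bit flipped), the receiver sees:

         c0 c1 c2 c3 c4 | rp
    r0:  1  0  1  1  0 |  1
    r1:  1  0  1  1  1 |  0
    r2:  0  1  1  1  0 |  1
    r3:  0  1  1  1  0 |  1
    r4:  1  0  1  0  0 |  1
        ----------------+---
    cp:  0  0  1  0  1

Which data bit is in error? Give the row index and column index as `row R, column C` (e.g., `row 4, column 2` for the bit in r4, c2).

Recompute each row's even parity and compare to rp:
  r0: data parity 1, sent rp 1 → ok
  r1: data parity 0, sent rp 0 → ok
  r2: data parity 1, sent rp 1 → ok
  r3: data parity 1, sent rp 1 → ok
  r4: data parity 0, sent rp 1 → mismatch
Recompute each column's even parity and compare to cp:
  c0: data parity 1, sent cp 0 → mismatch
  c1: data parity 0, sent cp 0 → ok
  c2: data parity 1, sent cp 1 → ok
  c3: data parity 0, sent cp 0 → ok
  c4: data parity 1, sent cp 1 → ok
Exactly one row (r4) and one column (c0) fail → the flipped bit is at their intersection.

row 4, column 0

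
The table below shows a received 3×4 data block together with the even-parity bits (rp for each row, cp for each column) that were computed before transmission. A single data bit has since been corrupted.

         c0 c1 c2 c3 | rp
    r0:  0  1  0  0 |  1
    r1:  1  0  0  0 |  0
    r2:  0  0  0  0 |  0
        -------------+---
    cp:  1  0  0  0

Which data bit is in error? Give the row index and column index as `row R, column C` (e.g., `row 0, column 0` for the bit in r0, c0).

row 1, column 1

Recompute each row's even parity and compare to rp:
  r0: data parity 1, sent rp 1 → ok
  r1: data parity 1, sent rp 0 → mismatch
  r2: data parity 0, sent rp 0 → ok
Recompute each column's even parity and compare to cp:
  c0: data parity 1, sent cp 1 → ok
  c1: data parity 1, sent cp 0 → mismatch
  c2: data parity 0, sent cp 0 → ok
  c3: data parity 0, sent cp 0 → ok
Exactly one row (r1) and one column (c1) fail → the flipped bit is at their intersection.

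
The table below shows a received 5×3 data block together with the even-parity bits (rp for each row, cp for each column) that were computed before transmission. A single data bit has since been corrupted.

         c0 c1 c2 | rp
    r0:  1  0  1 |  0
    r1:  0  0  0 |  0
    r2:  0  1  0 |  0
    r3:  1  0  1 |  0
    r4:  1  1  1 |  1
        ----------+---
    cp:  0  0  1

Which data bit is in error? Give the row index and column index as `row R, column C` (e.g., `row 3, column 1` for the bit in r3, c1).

Recompute each row's even parity and compare to rp:
  r0: data parity 0, sent rp 0 → ok
  r1: data parity 0, sent rp 0 → ok
  r2: data parity 1, sent rp 0 → mismatch
  r3: data parity 0, sent rp 0 → ok
  r4: data parity 1, sent rp 1 → ok
Recompute each column's even parity and compare to cp:
  c0: data parity 1, sent cp 0 → mismatch
  c1: data parity 0, sent cp 0 → ok
  c2: data parity 1, sent cp 1 → ok
Exactly one row (r2) and one column (c0) fail → the flipped bit is at their intersection.

row 2, column 0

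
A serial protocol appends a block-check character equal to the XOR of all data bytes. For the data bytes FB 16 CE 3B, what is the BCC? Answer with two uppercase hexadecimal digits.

XOR the bytes together:
  start with 0xFB
  0xFB ⊕ 0x16 = 0xED
  0xED ⊕ 0xCE = 0x23
  0x23 ⊕ 0x3B = 0x18

18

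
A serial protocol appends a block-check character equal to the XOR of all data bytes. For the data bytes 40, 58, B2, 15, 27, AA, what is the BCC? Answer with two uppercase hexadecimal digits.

XOR the bytes together:
  start with 0x40
  0x40 ⊕ 0x58 = 0x18
  0x18 ⊕ 0xB2 = 0xAA
  0xAA ⊕ 0x15 = 0xBF
  0xBF ⊕ 0x27 = 0x98
  0x98 ⊕ 0xAA = 0x32

32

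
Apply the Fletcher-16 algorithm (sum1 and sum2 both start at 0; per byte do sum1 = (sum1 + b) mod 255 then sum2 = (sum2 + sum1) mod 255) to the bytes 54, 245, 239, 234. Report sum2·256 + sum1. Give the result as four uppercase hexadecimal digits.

8507

Running sums (mod 255):
  after byte 0 (54): sum1=54, sum2=54
  after byte 1 (245): sum1=44, sum2=98
  after byte 2 (239): sum1=28, sum2=126
  after byte 3 (234): sum1=7, sum2=133
Checksum = sum2·256 + sum1 = 133·256 + 7 = 34055 = 0x8507.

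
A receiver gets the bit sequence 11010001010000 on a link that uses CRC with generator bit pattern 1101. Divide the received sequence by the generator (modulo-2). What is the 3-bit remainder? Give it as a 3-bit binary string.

001

Modulo-2 division of 11010001010000 by 1101:
  pos 0: 1101 XOR 1101 = 0000
  pos 7: 1010 XOR 1101 = 0111
  pos 8: 1110 XOR 1101 = 0011
  pos 10: 1100 XOR 1101 = 0001
Remainder = 001 (nonzero — an error is detected).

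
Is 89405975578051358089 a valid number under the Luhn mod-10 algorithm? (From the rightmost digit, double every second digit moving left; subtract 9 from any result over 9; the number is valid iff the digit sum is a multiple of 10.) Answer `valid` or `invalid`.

invalid

From the right, keep odd positions and double even positions (subtract 9 from any doubled value over 9):
  doubled (positions 2,4,...): 7 7 6 1 7 1 5 1 8 7 → sum 50
  kept (positions 1,3,...): 9 0 5 1 0 7 5 9 0 9 → sum 45
Total = 95.
95 mod 10 = 5, so the number is invalid.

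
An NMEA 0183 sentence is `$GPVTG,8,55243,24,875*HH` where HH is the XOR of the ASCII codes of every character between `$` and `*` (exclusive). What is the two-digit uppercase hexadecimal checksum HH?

XOR the ASCII codes of the payload characters:
  'G' = 0x47 → acc = 0x47
  'P' = 0x50 → acc = 0x17
  'V' = 0x56 → acc = 0x41
  'T' = 0x54 → acc = 0x15
  'G' = 0x47 → acc = 0x52
  ',' = 0x2C → acc = 0x7E
  '8' = 0x38 → acc = 0x46
  ',' = 0x2C → acc = 0x6A
  '5' = 0x35 → acc = 0x5F
  '5' = 0x35 → acc = 0x6A
  '2' = 0x32 → acc = 0x58
  '4' = 0x34 → acc = 0x6C
  '3' = 0x33 → acc = 0x5F
  ',' = 0x2C → acc = 0x73
  '2' = 0x32 → acc = 0x41
  '4' = 0x34 → acc = 0x75
  ',' = 0x2C → acc = 0x59
  '8' = 0x38 → acc = 0x61
  '7' = 0x37 → acc = 0x56
  '5' = 0x35 → acc = 0x63
Checksum = 0x63.

63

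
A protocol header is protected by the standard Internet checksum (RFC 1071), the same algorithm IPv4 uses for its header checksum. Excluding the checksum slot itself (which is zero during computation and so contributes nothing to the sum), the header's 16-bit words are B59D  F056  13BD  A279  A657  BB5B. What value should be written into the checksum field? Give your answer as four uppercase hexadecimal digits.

One's-complement addition (fold any carry out of bit 15 back into bit 0):
  0xB59D + 0xF056 = 0x1A5F3 → wrap carry → 0xA5F4
  0xA5F4 + 0x13BD = 0x0B9B1
  0xB9B1 + 0xA279 = 0x15C2A → wrap carry → 0x5C2B
  0x5C2B + 0xA657 = 0x10282 → wrap carry → 0x0283
  0x0283 + 0xBB5B = 0x0BDDE
One's-complement sum = 0xBDDE.
Checksum = ~0xBDDE & 0xFFFF = 0x4221.

4221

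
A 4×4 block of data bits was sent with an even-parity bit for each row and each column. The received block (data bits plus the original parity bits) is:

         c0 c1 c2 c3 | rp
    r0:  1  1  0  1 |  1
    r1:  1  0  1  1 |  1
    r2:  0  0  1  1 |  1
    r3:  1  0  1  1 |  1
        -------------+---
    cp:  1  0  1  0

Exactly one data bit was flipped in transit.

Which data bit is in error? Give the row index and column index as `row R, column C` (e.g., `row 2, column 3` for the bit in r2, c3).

Recompute each row's even parity and compare to rp:
  r0: data parity 1, sent rp 1 → ok
  r1: data parity 1, sent rp 1 → ok
  r2: data parity 0, sent rp 1 → mismatch
  r3: data parity 1, sent rp 1 → ok
Recompute each column's even parity and compare to cp:
  c0: data parity 1, sent cp 1 → ok
  c1: data parity 1, sent cp 0 → mismatch
  c2: data parity 1, sent cp 1 → ok
  c3: data parity 0, sent cp 0 → ok
Exactly one row (r2) and one column (c1) fail → the flipped bit is at their intersection.

row 2, column 1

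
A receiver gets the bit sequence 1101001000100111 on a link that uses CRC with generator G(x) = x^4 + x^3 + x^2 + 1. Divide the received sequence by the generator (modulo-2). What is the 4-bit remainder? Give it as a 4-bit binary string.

0000

Modulo-2 division of 1101001000100111 by 11101:
  pos 0: 11010 XOR 11101 = 00111
  pos 2: 11101 XOR 11101 = 00000
  pos 10: 10011 XOR 11101 = 01110
  pos 11: 11101 XOR 11101 = 00000
Remainder = 0000 (zero — the frame passes the CRC check).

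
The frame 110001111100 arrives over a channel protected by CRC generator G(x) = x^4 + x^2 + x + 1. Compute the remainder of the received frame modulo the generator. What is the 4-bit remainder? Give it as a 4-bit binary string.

Modulo-2 division of 110001111100 by 10111:
  pos 0: 11000 XOR 10111 = 01111
  pos 1: 11111 XOR 10111 = 01000
  pos 2: 10001 XOR 10111 = 00110
  pos 4: 11011 XOR 10111 = 01100
  pos 5: 11001 XOR 10111 = 01110
  pos 6: 11100 XOR 10111 = 01011
  pos 7: 10110 XOR 10111 = 00001
Remainder = 0001 (nonzero — an error is detected).

0001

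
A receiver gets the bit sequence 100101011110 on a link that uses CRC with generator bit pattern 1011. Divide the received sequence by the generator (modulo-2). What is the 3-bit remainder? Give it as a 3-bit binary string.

010

Modulo-2 division of 100101011110 by 1011:
  pos 0: 1001 XOR 1011 = 0010
  pos 2: 1001 XOR 1011 = 0010
  pos 4: 1001 XOR 1011 = 0010
  pos 6: 1011 XOR 1011 = 0000
Remainder = 010 (nonzero — an error is detected).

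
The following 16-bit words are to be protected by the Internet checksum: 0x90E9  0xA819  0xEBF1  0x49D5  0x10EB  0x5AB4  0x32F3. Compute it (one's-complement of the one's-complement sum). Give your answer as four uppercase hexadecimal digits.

F2A2

One's-complement addition (fold any carry out of bit 15 back into bit 0):
  0x90E9 + 0xA819 = 0x13902 → wrap carry → 0x3903
  0x3903 + 0xEBF1 = 0x124F4 → wrap carry → 0x24F5
  0x24F5 + 0x49D5 = 0x06ECA
  0x6ECA + 0x10EB = 0x07FB5
  0x7FB5 + 0x5AB4 = 0x0DA69
  0xDA69 + 0x32F3 = 0x10D5C → wrap carry → 0x0D5D
One's-complement sum = 0x0D5D.
Checksum = ~0x0D5D & 0xFFFF = 0xF2A2.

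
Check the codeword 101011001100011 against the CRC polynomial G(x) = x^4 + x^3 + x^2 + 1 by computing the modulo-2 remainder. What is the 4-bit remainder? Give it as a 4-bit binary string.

0000

Modulo-2 division of 101011001100011 by 11101:
  pos 0: 10101 XOR 11101 = 01000
  pos 1: 10001 XOR 11101 = 01100
  pos 2: 11000 XOR 11101 = 00101
  pos 4: 10101 XOR 11101 = 01000
  pos 5: 10001 XOR 11101 = 01100
  pos 6: 11000 XOR 11101 = 00101
  pos 8: 10100 XOR 11101 = 01001
  pos 9: 10011 XOR 11101 = 01110
  pos 10: 11101 XOR 11101 = 00000
Remainder = 0000 (zero — the frame passes the CRC check).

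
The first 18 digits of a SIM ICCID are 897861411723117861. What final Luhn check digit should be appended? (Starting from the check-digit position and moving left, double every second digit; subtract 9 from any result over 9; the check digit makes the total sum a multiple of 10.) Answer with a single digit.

6

Partial digits right→left: 1 6 8 7 1 1 3 2 7 1 1 4 1 6 8 7 9 8
Double every second digit counting from the check-digit position (so the 1st, 3rd, 5th, ... of the partial from the right).
  doubled (with −9 where >9): 2 7 2 6 5 2 2 7 9 → sum 42
  kept as-is: 6 7 1 2 1 4 6 7 8 → sum 42
Total = 42 + 42 = 84.
Check digit = (10 − (84 mod 10)) mod 10 = 6.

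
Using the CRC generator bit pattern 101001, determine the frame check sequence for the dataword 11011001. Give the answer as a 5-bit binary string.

11111

Append 5 zeros: 1101100100000. Divide by 101001 (XOR where the leading bit is 1):
  pos 0: 110110 XOR 101001 = 011111
  pos 1: 111110 XOR 101001 = 010111
  pos 2: 101111 XOR 101001 = 000110
  pos 5: 110000 XOR 101001 = 011001
  pos 6: 110010 XOR 101001 = 011011
  pos 7: 110110 XOR 101001 = 011111
Remainder (last 5 bits) = 11111. This is the CRC / FCS.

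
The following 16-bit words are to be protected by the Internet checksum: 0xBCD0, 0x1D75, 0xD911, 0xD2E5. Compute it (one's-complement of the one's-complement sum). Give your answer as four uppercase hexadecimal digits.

One's-complement addition (fold any carry out of bit 15 back into bit 0):
  0xBCD0 + 0x1D75 = 0x0DA45
  0xDA45 + 0xD911 = 0x1B356 → wrap carry → 0xB357
  0xB357 + 0xD2E5 = 0x1863C → wrap carry → 0x863D
One's-complement sum = 0x863D.
Checksum = ~0x863D & 0xFFFF = 0x79C2.

79C2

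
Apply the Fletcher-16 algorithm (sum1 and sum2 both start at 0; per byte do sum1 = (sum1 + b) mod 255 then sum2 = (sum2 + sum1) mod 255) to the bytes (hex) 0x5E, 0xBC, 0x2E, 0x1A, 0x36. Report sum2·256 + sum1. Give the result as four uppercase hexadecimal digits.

Running sums (mod 255):
  after byte 0 (0x5E): sum1=94, sum2=94
  after byte 1 (0xBC): sum1=27, sum2=121
  after byte 2 (0x2E): sum1=73, sum2=194
  after byte 3 (0x1A): sum1=99, sum2=38
  after byte 4 (0x36): sum1=153, sum2=191
Checksum = sum2·256 + sum1 = 191·256 + 153 = 49049 = 0xBF99.

BF99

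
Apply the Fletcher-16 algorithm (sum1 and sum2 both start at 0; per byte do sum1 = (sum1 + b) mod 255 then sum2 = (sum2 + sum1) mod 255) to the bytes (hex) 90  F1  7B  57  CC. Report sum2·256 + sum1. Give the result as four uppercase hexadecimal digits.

8822

Running sums (mod 255):
  after byte 0 (90): sum1=144, sum2=144
  after byte 1 (F1): sum1=130, sum2=19
  after byte 2 (7B): sum1=253, sum2=17
  after byte 3 (57): sum1=85, sum2=102
  after byte 4 (CC): sum1=34, sum2=136
Checksum = sum2·256 + sum1 = 136·256 + 34 = 34850 = 0x8822.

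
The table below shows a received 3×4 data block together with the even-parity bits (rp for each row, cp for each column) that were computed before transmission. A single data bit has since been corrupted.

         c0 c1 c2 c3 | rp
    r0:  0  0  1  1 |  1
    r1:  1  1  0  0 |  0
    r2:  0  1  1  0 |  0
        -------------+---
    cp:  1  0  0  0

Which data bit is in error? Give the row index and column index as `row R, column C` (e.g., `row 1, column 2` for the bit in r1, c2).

row 0, column 3

Recompute each row's even parity and compare to rp:
  r0: data parity 0, sent rp 1 → mismatch
  r1: data parity 0, sent rp 0 → ok
  r2: data parity 0, sent rp 0 → ok
Recompute each column's even parity and compare to cp:
  c0: data parity 1, sent cp 1 → ok
  c1: data parity 0, sent cp 0 → ok
  c2: data parity 0, sent cp 0 → ok
  c3: data parity 1, sent cp 0 → mismatch
Exactly one row (r0) and one column (c3) fail → the flipped bit is at their intersection.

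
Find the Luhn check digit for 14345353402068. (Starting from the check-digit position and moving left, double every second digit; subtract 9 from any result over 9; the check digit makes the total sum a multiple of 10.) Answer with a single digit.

9

Partial digits right→left: 8 6 0 2 0 4 3 5 3 5 4 3 4 1
Double every second digit counting from the check-digit position (so the 1st, 3rd, 5th, ... of the partial from the right).
  doubled (with −9 where >9): 7 0 0 6 6 8 8 → sum 35
  kept as-is: 6 2 4 5 5 3 1 → sum 26
Total = 35 + 26 = 61.
Check digit = (10 − (61 mod 10)) mod 10 = 9.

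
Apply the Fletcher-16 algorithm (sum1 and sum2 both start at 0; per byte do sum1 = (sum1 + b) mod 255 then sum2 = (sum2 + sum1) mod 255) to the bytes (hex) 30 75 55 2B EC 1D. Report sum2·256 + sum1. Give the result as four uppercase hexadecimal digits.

Running sums (mod 255):
  after byte 0 (30): sum1=48, sum2=48
  after byte 1 (75): sum1=165, sum2=213
  after byte 2 (55): sum1=250, sum2=208
  after byte 3 (2B): sum1=38, sum2=246
  after byte 4 (EC): sum1=19, sum2=10
  after byte 5 (1D): sum1=48, sum2=58
Checksum = sum2·256 + sum1 = 58·256 + 48 = 14896 = 0x3A30.

3A30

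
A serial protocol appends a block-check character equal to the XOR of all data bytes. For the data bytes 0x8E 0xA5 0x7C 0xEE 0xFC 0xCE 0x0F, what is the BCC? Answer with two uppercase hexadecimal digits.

84

XOR the bytes together:
  start with 0x8E
  0x8E ⊕ 0xA5 = 0x2B
  0x2B ⊕ 0x7C = 0x57
  0x57 ⊕ 0xEE = 0xB9
  0xB9 ⊕ 0xFC = 0x45
  0x45 ⊕ 0xCE = 0x8B
  0x8B ⊕ 0x0F = 0x84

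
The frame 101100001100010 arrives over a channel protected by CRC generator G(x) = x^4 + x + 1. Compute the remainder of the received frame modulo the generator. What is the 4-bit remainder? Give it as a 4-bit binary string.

Modulo-2 division of 101100001100010 by 10011:
  pos 0: 10110 XOR 10011 = 00101
  pos 2: 10100 XOR 10011 = 00111
  pos 4: 11101 XOR 10011 = 01110
  pos 5: 11101 XOR 10011 = 01110
  pos 6: 11100 XOR 10011 = 01111
  pos 7: 11110 XOR 10011 = 01101
  pos 8: 11010 XOR 10011 = 01001
  pos 9: 10011 XOR 10011 = 00000
Remainder = 0000 (zero — the frame passes the CRC check).

0000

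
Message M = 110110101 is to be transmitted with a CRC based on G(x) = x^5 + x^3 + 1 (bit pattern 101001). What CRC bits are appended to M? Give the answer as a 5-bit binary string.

00001

Append 5 zeros: 11011010100000. Divide by 101001 (XOR where the leading bit is 1):
  pos 0: 110110 XOR 101001 = 011111
  pos 1: 111111 XOR 101001 = 010110
  pos 2: 101100 XOR 101001 = 000101
  pos 5: 101100 XOR 101001 = 000101
  pos 8: 101000 XOR 101001 = 000001
Remainder (last 5 bits) = 00001. This is the CRC / FCS.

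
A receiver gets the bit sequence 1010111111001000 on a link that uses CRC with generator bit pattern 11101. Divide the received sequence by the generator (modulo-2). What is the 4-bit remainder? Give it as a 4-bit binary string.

Modulo-2 division of 1010111111001000 by 11101:
  pos 0: 10101 XOR 11101 = 01000
  pos 1: 10001 XOR 11101 = 01100
  pos 2: 11001 XOR 11101 = 00100
  pos 4: 10011 XOR 11101 = 01110
  pos 5: 11101 XOR 11101 = 00000
Remainder = 1000 (nonzero — an error is detected).

1000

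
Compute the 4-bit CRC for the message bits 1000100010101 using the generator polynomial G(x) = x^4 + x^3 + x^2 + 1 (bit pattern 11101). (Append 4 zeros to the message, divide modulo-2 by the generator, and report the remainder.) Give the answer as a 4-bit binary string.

0010

Append 4 zeros: 10001000101010000. Divide by 11101 (XOR where the leading bit is 1):
  pos 0: 10001 XOR 11101 = 01100
  pos 1: 11000 XOR 11101 = 00101
  pos 3: 10100 XOR 11101 = 01001
  pos 4: 10011 XOR 11101 = 01110
  pos 5: 11100 XOR 11101 = 00001
  pos 9: 11010 XOR 11101 = 00111
  pos 11: 11100 XOR 11101 = 00001
Remainder (last 4 bits) = 0010. This is the CRC / FCS.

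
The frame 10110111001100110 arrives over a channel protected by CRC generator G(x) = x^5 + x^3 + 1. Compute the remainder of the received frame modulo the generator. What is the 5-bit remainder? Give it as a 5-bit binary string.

Modulo-2 division of 10110111001100110 by 101001:
  pos 0: 101101 XOR 101001 = 000100
  pos 3: 100110 XOR 101001 = 001111
  pos 5: 111101 XOR 101001 = 010100
  pos 6: 101001 XOR 101001 = 000000
Remainder = 00110 (nonzero — an error is detected).

00110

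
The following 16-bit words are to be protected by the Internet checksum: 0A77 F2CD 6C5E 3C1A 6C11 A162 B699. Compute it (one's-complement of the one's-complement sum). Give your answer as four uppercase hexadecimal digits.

One's-complement addition (fold any carry out of bit 15 back into bit 0):
  0x0A77 + 0xF2CD = 0x0FD44
  0xFD44 + 0x6C5E = 0x169A2 → wrap carry → 0x69A3
  0x69A3 + 0x3C1A = 0x0A5BD
  0xA5BD + 0x6C11 = 0x111CE → wrap carry → 0x11CF
  0x11CF + 0xA162 = 0x0B331
  0xB331 + 0xB699 = 0x169CA → wrap carry → 0x69CB
One's-complement sum = 0x69CB.
Checksum = ~0x69CB & 0xFFFF = 0x9634.

9634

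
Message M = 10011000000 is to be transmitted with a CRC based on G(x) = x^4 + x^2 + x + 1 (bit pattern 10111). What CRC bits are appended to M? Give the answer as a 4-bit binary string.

1110

Append 4 zeros: 100110000000000. Divide by 10111 (XOR where the leading bit is 1):
  pos 0: 10011 XOR 10111 = 00100
  pos 2: 10000 XOR 10111 = 00111
  pos 4: 11100 XOR 10111 = 01011
  pos 5: 10110 XOR 10111 = 00001
  pos 9: 10000 XOR 10111 = 00111
Remainder (last 4 bits) = 1110. This is the CRC / FCS.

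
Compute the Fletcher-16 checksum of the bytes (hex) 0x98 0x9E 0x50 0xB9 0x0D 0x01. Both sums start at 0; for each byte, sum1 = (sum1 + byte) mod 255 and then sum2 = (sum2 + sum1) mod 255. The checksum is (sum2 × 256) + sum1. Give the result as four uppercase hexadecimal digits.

Running sums (mod 255):
  after byte 0 (0x98): sum1=152, sum2=152
  after byte 1 (0x9E): sum1=55, sum2=207
  after byte 2 (0x50): sum1=135, sum2=87
  after byte 3 (0xB9): sum1=65, sum2=152
  after byte 4 (0x0D): sum1=78, sum2=230
  after byte 5 (0x01): sum1=79, sum2=54
Checksum = sum2·256 + sum1 = 54·256 + 79 = 13903 = 0x364F.

364F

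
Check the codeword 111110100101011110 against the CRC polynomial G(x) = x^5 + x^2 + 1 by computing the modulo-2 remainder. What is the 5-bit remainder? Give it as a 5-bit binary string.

01000

Modulo-2 division of 111110100101011110 by 100101:
  pos 0: 111110 XOR 100101 = 011011
  pos 1: 110111 XOR 100101 = 010010
  pos 2: 100100 XOR 100101 = 000001
  pos 7: 101010 XOR 100101 = 001111
  pos 9: 111111 XOR 100101 = 011010
  pos 10: 110101 XOR 100101 = 010000
  pos 11: 100001 XOR 100101 = 000100
Remainder = 01000 (nonzero — an error is detected).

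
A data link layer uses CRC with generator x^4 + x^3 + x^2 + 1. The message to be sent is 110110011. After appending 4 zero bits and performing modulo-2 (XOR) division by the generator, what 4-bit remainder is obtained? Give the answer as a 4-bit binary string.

Append 4 zeros: 1101100110000. Divide by 11101 (XOR where the leading bit is 1):
  pos 0: 11011 XOR 11101 = 00110
  pos 2: 11000 XOR 11101 = 00101
  pos 4: 10111 XOR 11101 = 01010
  pos 5: 10100 XOR 11101 = 01001
  pos 6: 10010 XOR 11101 = 01111
  pos 7: 11110 XOR 11101 = 00011
Remainder (last 4 bits) = 0110. This is the CRC / FCS.

0110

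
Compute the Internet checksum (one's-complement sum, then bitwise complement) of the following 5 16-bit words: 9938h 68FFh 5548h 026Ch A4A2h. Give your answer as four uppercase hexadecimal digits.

One's-complement addition (fold any carry out of bit 15 back into bit 0):
  0x9938 + 0x68FF = 0x10237 → wrap carry → 0x0238
  0x0238 + 0x5548 = 0x05780
  0x5780 + 0x026C = 0x059EC
  0x59EC + 0xA4A2 = 0x0FE8E
One's-complement sum = 0xFE8E.
Checksum = ~0xFE8E & 0xFFFF = 0x0171.

0171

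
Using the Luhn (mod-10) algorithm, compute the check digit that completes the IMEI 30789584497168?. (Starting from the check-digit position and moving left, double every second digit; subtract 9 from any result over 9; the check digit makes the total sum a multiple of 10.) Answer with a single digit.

2

Partial digits right→left: 8 6 1 7 9 4 4 8 5 9 8 7 0 3
Double every second digit counting from the check-digit position (so the 1st, 3rd, 5th, ... of the partial from the right).
  doubled (with −9 where >9): 7 2 9 8 1 7 0 → sum 34
  kept as-is: 6 7 4 8 9 7 3 → sum 44
Total = 34 + 44 = 78.
Check digit = (10 − (78 mod 10)) mod 10 = 2.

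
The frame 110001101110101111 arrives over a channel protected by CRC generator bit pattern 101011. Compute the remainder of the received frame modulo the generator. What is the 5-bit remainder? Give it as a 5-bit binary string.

Modulo-2 division of 110001101110101111 by 101011:
  pos 0: 110001 XOR 101011 = 011010
  pos 1: 110101 XOR 101011 = 011110
  pos 2: 111100 XOR 101011 = 010111
  pos 3: 101111 XOR 101011 = 000100
  pos 6: 100110 XOR 101011 = 001101
  pos 8: 110110 XOR 101011 = 011101
  pos 9: 111011 XOR 101011 = 010000
  pos 10: 100001 XOR 101011 = 001010
  pos 12: 101011 XOR 101011 = 000000
Remainder = 00000 (zero — the frame passes the CRC check).

00000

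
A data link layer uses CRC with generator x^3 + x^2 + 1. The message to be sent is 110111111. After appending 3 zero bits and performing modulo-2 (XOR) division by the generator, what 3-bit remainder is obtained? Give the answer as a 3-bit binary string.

Append 3 zeros: 110111111000. Divide by 1101 (XOR where the leading bit is 1):
  pos 0: 1101 XOR 1101 = 0000
  pos 4: 1111 XOR 1101 = 0010
  pos 6: 1010 XOR 1101 = 0111
  pos 7: 1110 XOR 1101 = 0011
Remainder (last 3 bits) = 110. This is the CRC / FCS.

110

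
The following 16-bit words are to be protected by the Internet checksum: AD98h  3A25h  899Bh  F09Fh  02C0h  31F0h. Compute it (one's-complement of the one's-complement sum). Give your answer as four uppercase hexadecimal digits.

One's-complement addition (fold any carry out of bit 15 back into bit 0):
  0xAD98 + 0x3A25 = 0x0E7BD
  0xE7BD + 0x899B = 0x17158 → wrap carry → 0x7159
  0x7159 + 0xF09F = 0x161F8 → wrap carry → 0x61F9
  0x61F9 + 0x02C0 = 0x064B9
  0x64B9 + 0x31F0 = 0x096A9
One's-complement sum = 0x96A9.
Checksum = ~0x96A9 & 0xFFFF = 0x6956.

6956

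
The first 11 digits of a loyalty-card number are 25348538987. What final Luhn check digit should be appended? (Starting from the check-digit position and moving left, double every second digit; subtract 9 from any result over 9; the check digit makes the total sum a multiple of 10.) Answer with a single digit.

3

Partial digits right→left: 7 8 9 8 3 5 8 4 3 5 2
Double every second digit counting from the check-digit position (so the 1st, 3rd, 5th, ... of the partial from the right).
  doubled (with −9 where >9): 5 9 6 7 6 4 → sum 37
  kept as-is: 8 8 5 4 5 → sum 30
Total = 37 + 30 = 67.
Check digit = (10 − (67 mod 10)) mod 10 = 3.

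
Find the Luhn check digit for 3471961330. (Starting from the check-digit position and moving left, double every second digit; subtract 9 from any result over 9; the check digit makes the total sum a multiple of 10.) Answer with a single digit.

8

Partial digits right→left: 0 3 3 1 6 9 1 7 4 3
Double every second digit counting from the check-digit position (so the 1st, 3rd, 5th, ... of the partial from the right).
  doubled (with −9 where >9): 0 6 3 2 8 → sum 19
  kept as-is: 3 1 9 7 3 → sum 23
Total = 19 + 23 = 42.
Check digit = (10 − (42 mod 10)) mod 10 = 8.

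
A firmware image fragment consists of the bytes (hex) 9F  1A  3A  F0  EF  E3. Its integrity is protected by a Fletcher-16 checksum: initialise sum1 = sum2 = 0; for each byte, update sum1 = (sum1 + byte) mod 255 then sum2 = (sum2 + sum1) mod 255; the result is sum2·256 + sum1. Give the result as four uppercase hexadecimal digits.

Running sums (mod 255):
  after byte 0 (9F): sum1=159, sum2=159
  after byte 1 (1A): sum1=185, sum2=89
  after byte 2 (3A): sum1=243, sum2=77
  after byte 3 (F0): sum1=228, sum2=50
  after byte 4 (EF): sum1=212, sum2=7
  after byte 5 (E3): sum1=184, sum2=191
Checksum = sum2·256 + sum1 = 191·256 + 184 = 49080 = 0xBFB8.

BFB8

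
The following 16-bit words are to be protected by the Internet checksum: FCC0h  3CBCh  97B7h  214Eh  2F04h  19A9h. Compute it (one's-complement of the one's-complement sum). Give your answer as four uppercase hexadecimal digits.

One's-complement addition (fold any carry out of bit 15 back into bit 0):
  0xFCC0 + 0x3CBC = 0x1397C → wrap carry → 0x397D
  0x397D + 0x97B7 = 0x0D134
  0xD134 + 0x214E = 0x0F282
  0xF282 + 0x2F04 = 0x12186 → wrap carry → 0x2187
  0x2187 + 0x19A9 = 0x03B30
One's-complement sum = 0x3B30.
Checksum = ~0x3B30 & 0xFFFF = 0xC4CF.

C4CF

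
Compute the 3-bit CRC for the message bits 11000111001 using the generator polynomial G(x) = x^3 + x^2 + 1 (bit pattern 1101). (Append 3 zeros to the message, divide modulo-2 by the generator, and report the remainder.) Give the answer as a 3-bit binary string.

Append 3 zeros: 11000111001000. Divide by 1101 (XOR where the leading bit is 1):
  pos 0: 1100 XOR 1101 = 0001
  pos 3: 1011 XOR 1101 = 0110
  pos 4: 1101 XOR 1101 = 0000
  pos 10: 1000 XOR 1101 = 0101
Remainder (last 3 bits) = 101. This is the CRC / FCS.

101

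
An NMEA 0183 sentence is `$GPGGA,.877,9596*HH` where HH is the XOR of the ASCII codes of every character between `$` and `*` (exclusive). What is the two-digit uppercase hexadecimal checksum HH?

XOR the ASCII codes of the payload characters:
  'G' = 0x47 → acc = 0x47
  'P' = 0x50 → acc = 0x17
  'G' = 0x47 → acc = 0x50
  'G' = 0x47 → acc = 0x17
  'A' = 0x41 → acc = 0x56
  ',' = 0x2C → acc = 0x7A
  '.' = 0x2E → acc = 0x54
  '8' = 0x38 → acc = 0x6C
  '7' = 0x37 → acc = 0x5B
  '7' = 0x37 → acc = 0x6C
  ',' = 0x2C → acc = 0x40
  '9' = 0x39 → acc = 0x79
  '5' = 0x35 → acc = 0x4C
  '9' = 0x39 → acc = 0x75
  '6' = 0x36 → acc = 0x43
Checksum = 0x43.

43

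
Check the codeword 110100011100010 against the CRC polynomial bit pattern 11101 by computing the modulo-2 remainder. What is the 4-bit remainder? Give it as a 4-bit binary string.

1000

Modulo-2 division of 110100011100010 by 11101:
  pos 0: 11010 XOR 11101 = 00111
  pos 2: 11100 XOR 11101 = 00001
  pos 6: 11110 XOR 11101 = 00011
  pos 9: 11001 XOR 11101 = 00100
Remainder = 1000 (nonzero — an error is detected).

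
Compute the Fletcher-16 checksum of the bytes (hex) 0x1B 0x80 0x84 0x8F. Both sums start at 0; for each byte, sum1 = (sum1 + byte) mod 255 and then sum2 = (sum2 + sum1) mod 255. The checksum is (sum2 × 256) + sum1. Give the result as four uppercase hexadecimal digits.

Running sums (mod 255):
  after byte 0 (0x1B): sum1=27, sum2=27
  after byte 1 (0x80): sum1=155, sum2=182
  after byte 2 (0x84): sum1=32, sum2=214
  after byte 3 (0x8F): sum1=175, sum2=134
Checksum = sum2·256 + sum1 = 134·256 + 175 = 34479 = 0x86AF.

86AF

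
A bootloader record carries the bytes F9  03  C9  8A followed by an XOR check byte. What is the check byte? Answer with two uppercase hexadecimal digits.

XOR the bytes together:
  start with 0xF9
  0xF9 ⊕ 0x03 = 0xFA
  0xFA ⊕ 0xC9 = 0x33
  0x33 ⊕ 0x8A = 0xB9

B9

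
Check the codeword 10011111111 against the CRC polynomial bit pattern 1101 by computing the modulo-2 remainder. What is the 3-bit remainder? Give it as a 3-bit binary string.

100

Modulo-2 division of 10011111111 by 1101:
  pos 0: 1001 XOR 1101 = 0100
  pos 1: 1001 XOR 1101 = 0100
  pos 2: 1001 XOR 1101 = 0100
  pos 3: 1001 XOR 1101 = 0100
  pos 4: 1001 XOR 1101 = 0100
  pos 5: 1001 XOR 1101 = 0100
  pos 6: 1001 XOR 1101 = 0100
  pos 7: 1001 XOR 1101 = 0100
Remainder = 100 (nonzero — an error is detected).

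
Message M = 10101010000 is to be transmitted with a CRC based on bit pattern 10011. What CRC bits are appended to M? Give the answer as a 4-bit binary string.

Append 4 zeros: 101010100000000. Divide by 10011 (XOR where the leading bit is 1):
  pos 0: 10101 XOR 10011 = 00110
  pos 2: 11001 XOR 10011 = 01010
  pos 3: 10100 XOR 10011 = 00111
  pos 5: 11100 XOR 10011 = 01111
  pos 6: 11110 XOR 10011 = 01101
  pos 7: 11010 XOR 10011 = 01001
  pos 8: 10010 XOR 10011 = 00001
Remainder (last 4 bits) = 0100. This is the CRC / FCS.

0100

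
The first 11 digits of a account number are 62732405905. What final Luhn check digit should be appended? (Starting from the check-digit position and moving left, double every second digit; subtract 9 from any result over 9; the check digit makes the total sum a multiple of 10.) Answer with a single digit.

Partial digits right→left: 5 0 9 5 0 4 2 3 7 2 6
Double every second digit counting from the check-digit position (so the 1st, 3rd, 5th, ... of the partial from the right).
  doubled (with −9 where >9): 1 9 0 4 5 3 → sum 22
  kept as-is: 0 5 4 3 2 → sum 14
Total = 22 + 14 = 36.
Check digit = (10 − (36 mod 10)) mod 10 = 4.

4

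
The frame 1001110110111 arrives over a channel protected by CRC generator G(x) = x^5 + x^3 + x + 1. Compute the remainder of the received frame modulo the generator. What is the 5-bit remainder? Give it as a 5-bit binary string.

Modulo-2 division of 1001110110111 by 101011:
  pos 0: 100111 XOR 101011 = 001100
  pos 2: 110001 XOR 101011 = 011010
  pos 3: 110101 XOR 101011 = 011110
  pos 4: 111100 XOR 101011 = 010111
  pos 5: 101111 XOR 101011 = 000100
Remainder = 10011 (nonzero — an error is detected).

10011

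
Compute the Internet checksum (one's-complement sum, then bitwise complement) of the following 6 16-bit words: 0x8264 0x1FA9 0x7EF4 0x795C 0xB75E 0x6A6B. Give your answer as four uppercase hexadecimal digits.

One's-complement addition (fold any carry out of bit 15 back into bit 0):
  0x8264 + 0x1FA9 = 0x0A20D
  0xA20D + 0x7EF4 = 0x12101 → wrap carry → 0x2102
  0x2102 + 0x795C = 0x09A5E
  0x9A5E + 0xB75E = 0x151BC → wrap carry → 0x51BD
  0x51BD + 0x6A6B = 0x0BC28
One's-complement sum = 0xBC28.
Checksum = ~0xBC28 & 0xFFFF = 0x43D7.

43D7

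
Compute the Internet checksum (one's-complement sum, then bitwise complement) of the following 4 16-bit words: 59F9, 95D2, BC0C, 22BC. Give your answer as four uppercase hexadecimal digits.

One's-complement addition (fold any carry out of bit 15 back into bit 0):
  0x59F9 + 0x95D2 = 0x0EFCB
  0xEFCB + 0xBC0C = 0x1ABD7 → wrap carry → 0xABD8
  0xABD8 + 0x22BC = 0x0CE94
One's-complement sum = 0xCE94.
Checksum = ~0xCE94 & 0xFFFF = 0x316B.

316B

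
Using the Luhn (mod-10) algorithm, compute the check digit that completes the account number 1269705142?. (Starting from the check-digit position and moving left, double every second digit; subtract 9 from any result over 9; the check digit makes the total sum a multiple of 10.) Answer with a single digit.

Partial digits right→left: 2 4 1 5 0 7 9 6 2 1
Double every second digit counting from the check-digit position (so the 1st, 3rd, 5th, ... of the partial from the right).
  doubled (with −9 where >9): 4 2 0 9 4 → sum 19
  kept as-is: 4 5 7 6 1 → sum 23
Total = 19 + 23 = 42.
Check digit = (10 − (42 mod 10)) mod 10 = 8.

8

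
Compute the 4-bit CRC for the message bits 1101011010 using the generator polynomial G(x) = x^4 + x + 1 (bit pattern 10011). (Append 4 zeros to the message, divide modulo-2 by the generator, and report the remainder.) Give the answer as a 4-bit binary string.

1101

Append 4 zeros: 11010110100000. Divide by 10011 (XOR where the leading bit is 1):
  pos 0: 11010 XOR 10011 = 01001
  pos 1: 10011 XOR 10011 = 00000
  pos 6: 10100 XOR 10011 = 00111
  pos 8: 11100 XOR 10011 = 01111
  pos 9: 11110 XOR 10011 = 01101
Remainder (last 4 bits) = 1101. This is the CRC / FCS.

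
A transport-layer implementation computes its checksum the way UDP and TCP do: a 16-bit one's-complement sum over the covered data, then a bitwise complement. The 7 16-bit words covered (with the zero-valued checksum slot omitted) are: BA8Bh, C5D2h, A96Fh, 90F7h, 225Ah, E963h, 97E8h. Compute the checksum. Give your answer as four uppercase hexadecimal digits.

One's-complement addition (fold any carry out of bit 15 back into bit 0):
  0xBA8B + 0xC5D2 = 0x1805D → wrap carry → 0x805E
  0x805E + 0xA96F = 0x129CD → wrap carry → 0x29CE
  0x29CE + 0x90F7 = 0x0BAC5
  0xBAC5 + 0x225A = 0x0DD1F
  0xDD1F + 0xE963 = 0x1C682 → wrap carry → 0xC683
  0xC683 + 0x97E8 = 0x15E6B → wrap carry → 0x5E6C
One's-complement sum = 0x5E6C.
Checksum = ~0x5E6C & 0xFFFF = 0xA193.

A193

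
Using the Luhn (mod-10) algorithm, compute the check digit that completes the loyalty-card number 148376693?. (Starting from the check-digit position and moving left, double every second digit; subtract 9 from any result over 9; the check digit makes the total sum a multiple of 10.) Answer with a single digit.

5

Partial digits right→left: 3 9 6 6 7 3 8 4 1
Double every second digit counting from the check-digit position (so the 1st, 3rd, 5th, ... of the partial from the right).
  doubled (with −9 where >9): 6 3 5 7 2 → sum 23
  kept as-is: 9 6 3 4 → sum 22
Total = 23 + 22 = 45.
Check digit = (10 − (45 mod 10)) mod 10 = 5.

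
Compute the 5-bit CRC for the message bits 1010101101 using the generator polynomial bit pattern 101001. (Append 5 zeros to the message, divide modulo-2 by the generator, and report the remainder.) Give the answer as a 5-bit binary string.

10000

Append 5 zeros: 101010110100000. Divide by 101001 (XOR where the leading bit is 1):
  pos 0: 101010 XOR 101001 = 000011
  pos 4: 111101 XOR 101001 = 010100
  pos 5: 101000 XOR 101001 = 000001
Remainder (last 5 bits) = 10000. This is the CRC / FCS.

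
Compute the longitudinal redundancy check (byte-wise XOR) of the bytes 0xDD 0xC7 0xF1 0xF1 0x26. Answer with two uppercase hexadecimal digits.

3C

XOR the bytes together:
  start with 0xDD
  0xDD ⊕ 0xC7 = 0x1A
  0x1A ⊕ 0xF1 = 0xEB
  0xEB ⊕ 0xF1 = 0x1A
  0x1A ⊕ 0x26 = 0x3C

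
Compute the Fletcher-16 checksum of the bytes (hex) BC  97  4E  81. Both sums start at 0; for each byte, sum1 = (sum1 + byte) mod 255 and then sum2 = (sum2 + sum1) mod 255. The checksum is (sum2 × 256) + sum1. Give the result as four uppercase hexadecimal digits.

D724

Running sums (mod 255):
  after byte 0 (BC): sum1=188, sum2=188
  after byte 1 (97): sum1=84, sum2=17
  after byte 2 (4E): sum1=162, sum2=179
  after byte 3 (81): sum1=36, sum2=215
Checksum = sum2·256 + sum1 = 215·256 + 36 = 55076 = 0xD724.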